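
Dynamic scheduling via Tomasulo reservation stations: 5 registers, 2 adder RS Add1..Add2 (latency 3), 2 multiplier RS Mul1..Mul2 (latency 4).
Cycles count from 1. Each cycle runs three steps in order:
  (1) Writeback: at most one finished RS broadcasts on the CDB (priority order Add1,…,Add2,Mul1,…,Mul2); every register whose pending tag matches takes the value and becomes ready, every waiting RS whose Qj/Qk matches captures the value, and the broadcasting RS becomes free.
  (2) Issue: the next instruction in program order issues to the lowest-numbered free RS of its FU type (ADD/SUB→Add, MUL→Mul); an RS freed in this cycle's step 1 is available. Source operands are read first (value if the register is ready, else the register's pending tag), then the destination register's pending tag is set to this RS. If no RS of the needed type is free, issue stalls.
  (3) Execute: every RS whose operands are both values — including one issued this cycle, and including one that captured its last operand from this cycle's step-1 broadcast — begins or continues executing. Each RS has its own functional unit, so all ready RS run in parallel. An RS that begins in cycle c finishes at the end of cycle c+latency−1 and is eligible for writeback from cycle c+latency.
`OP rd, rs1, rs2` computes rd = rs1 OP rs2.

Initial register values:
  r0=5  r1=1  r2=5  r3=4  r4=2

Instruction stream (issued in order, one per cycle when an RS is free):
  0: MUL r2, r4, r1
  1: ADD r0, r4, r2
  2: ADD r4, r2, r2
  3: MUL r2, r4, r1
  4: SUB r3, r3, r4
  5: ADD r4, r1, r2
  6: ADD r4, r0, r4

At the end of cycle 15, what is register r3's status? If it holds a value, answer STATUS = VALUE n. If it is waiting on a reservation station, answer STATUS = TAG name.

  c1: issue MUL r2<-Mul1  regs: r0:5,r1:1,r2:Mul1,r3:4,r4:2
  c2: issue ADD r0<-Add1  regs: r0:Add1,r1:1,r2:Mul1,r3:4,r4:2
  c3: issue ADD r4<-Add2  regs: r0:Add1,r1:1,r2:Mul1,r3:4,r4:Add2
  c4: issue MUL r2<-Mul2  regs: r0:Add1,r1:1,r2:Mul2,r3:4,r4:Add2
  c5: CDB Mul1=2; stall  regs: r0:Add1,r1:1,r2:Mul2,r3:4,r4:Add2
  c6: stall  regs: r0:Add1,r1:1,r2:Mul2,r3:4,r4:Add2
  c7: stall  regs: r0:Add1,r1:1,r2:Mul2,r3:4,r4:Add2
  c8: CDB Add1=4; issue SUB r3<-Add1  regs: r0:4,r1:1,r2:Mul2,r3:Add1,r4:Add2
  c9: CDB Add2=4; issue ADD r4<-Add2  regs: r0:4,r1:1,r2:Mul2,r3:Add1,r4:Add2
  c10: stall  regs: r0:4,r1:1,r2:Mul2,r3:Add1,r4:Add2
  c11: stall  regs: r0:4,r1:1,r2:Mul2,r3:Add1,r4:Add2
  c12: CDB Add1=0; issue ADD r4<-Add1  regs: r0:4,r1:1,r2:Mul2,r3:0,r4:Add1
  c13: CDB Mul2=4  regs: r0:4,r1:1,r2:4,r3:0,r4:Add1
  c14: -  regs: r0:4,r1:1,r2:4,r3:0,r4:Add1
  c15: -  regs: r0:4,r1:1,r2:4,r3:0,r4:Add1

STATUS = VALUE 0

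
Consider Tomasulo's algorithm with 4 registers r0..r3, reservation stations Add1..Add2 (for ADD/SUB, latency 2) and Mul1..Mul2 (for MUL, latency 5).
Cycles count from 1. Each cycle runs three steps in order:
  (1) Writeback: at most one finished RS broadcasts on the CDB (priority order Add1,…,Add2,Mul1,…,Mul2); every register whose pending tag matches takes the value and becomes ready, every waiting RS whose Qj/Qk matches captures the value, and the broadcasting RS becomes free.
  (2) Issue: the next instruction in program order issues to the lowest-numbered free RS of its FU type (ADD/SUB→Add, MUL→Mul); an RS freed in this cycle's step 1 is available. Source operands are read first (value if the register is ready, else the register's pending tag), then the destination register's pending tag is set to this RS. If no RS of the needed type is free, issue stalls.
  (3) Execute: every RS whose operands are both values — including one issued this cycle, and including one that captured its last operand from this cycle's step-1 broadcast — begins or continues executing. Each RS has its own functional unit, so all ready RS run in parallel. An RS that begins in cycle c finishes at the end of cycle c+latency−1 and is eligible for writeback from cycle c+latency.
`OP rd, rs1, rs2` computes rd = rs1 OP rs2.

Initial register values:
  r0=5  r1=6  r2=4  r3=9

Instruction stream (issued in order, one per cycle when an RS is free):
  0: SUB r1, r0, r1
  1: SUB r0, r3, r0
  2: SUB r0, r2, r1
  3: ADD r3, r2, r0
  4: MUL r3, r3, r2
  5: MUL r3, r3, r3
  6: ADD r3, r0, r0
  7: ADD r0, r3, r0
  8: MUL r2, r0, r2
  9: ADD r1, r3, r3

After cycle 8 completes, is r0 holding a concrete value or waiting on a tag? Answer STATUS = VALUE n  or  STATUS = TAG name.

  c1: issue SUB r1<-Add1  regs: r0:5,r1:Add1,r2:4,r3:9
  c2: issue SUB r0<-Add2  regs: r0:Add2,r1:Add1,r2:4,r3:9
  c3: CDB Add1=-1; issue SUB r0<-Add1  regs: r0:Add1,r1:-1,r2:4,r3:9
  c4: CDB Add2=4; issue ADD r3<-Add2  regs: r0:Add1,r1:-1,r2:4,r3:Add2
  c5: CDB Add1=5; issue MUL r3<-Mul1  regs: r0:5,r1:-1,r2:4,r3:Mul1
  c6: issue MUL r3<-Mul2  regs: r0:5,r1:-1,r2:4,r3:Mul2
  c7: CDB Add2=9; issue ADD r3<-Add1  regs: r0:5,r1:-1,r2:4,r3:Add1
  c8: issue ADD r0<-Add2  regs: r0:Add2,r1:-1,r2:4,r3:Add1

STATUS = TAG Add2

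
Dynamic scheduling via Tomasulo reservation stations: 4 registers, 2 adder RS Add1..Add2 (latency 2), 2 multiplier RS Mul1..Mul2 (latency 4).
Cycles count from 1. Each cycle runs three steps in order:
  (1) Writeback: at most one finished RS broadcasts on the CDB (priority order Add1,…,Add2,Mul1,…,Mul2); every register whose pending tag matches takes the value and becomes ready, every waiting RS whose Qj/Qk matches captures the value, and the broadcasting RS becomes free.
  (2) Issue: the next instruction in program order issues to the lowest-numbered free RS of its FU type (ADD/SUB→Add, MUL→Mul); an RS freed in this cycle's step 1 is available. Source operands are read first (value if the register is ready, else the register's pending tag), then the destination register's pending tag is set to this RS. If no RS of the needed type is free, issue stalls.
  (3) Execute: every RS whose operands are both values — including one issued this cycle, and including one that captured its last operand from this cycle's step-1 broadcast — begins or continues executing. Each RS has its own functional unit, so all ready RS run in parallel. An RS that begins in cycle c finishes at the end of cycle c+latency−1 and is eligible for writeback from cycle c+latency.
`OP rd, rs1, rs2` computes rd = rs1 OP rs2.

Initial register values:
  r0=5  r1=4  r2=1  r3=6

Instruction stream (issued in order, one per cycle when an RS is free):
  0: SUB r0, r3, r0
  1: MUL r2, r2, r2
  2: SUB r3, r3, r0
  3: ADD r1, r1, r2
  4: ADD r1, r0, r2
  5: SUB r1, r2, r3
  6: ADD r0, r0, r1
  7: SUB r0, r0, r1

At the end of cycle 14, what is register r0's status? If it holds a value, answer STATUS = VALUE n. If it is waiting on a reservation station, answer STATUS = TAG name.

STATUS = VALUE 1

c1: issue SUB r0<-Add1 | r0:Add1,r1:4,r2:1,r3:6
c2: issue MUL r2<-Mul1 | r0:Add1,r1:4,r2:Mul1,r3:6
c3: CDB Add1=1; issue SUB r3<-Add1 | r0:1,r1:4,r2:Mul1,r3:Add1
c4: issue ADD r1<-Add2 | r0:1,r1:Add2,r2:Mul1,r3:Add1
c5: CDB Add1=5; issue ADD r1<-Add1 | r0:1,r1:Add1,r2:Mul1,r3:5
c6: CDB Mul1=1; stall | r0:1,r1:Add1,r2:1,r3:5
c7: stall | r0:1,r1:Add1,r2:1,r3:5
c8: CDB Add1=2; issue SUB r1<-Add1 | r0:1,r1:Add1,r2:1,r3:5
c9: CDB Add2=5; issue ADD r0<-Add2 | r0:Add2,r1:Add1,r2:1,r3:5
c10: CDB Add1=-4; issue SUB r0<-Add1 | r0:Add1,r1:-4,r2:1,r3:5
c11: - | r0:Add1,r1:-4,r2:1,r3:5
c12: CDB Add2=-3 | r0:Add1,r1:-4,r2:1,r3:5
c13: - | r0:Add1,r1:-4,r2:1,r3:5
c14: CDB Add1=1 | r0:1,r1:-4,r2:1,r3:5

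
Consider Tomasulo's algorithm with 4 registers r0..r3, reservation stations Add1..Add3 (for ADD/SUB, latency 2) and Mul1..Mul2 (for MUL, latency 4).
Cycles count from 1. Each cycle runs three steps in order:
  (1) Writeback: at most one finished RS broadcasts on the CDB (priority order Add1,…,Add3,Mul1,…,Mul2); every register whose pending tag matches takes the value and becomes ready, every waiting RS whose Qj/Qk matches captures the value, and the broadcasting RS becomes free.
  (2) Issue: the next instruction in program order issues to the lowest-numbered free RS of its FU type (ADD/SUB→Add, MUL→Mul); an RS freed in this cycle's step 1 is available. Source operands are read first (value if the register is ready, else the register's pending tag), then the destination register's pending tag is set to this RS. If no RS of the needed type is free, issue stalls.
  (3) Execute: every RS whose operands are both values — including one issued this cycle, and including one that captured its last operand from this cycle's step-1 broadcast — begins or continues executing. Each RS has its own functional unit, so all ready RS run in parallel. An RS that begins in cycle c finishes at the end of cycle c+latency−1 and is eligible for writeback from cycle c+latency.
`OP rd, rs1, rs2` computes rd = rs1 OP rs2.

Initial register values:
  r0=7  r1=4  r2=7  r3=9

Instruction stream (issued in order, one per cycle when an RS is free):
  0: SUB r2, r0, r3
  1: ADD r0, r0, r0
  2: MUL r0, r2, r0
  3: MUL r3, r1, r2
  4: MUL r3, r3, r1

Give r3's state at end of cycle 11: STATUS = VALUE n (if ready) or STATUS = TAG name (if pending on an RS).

STATUS = TAG Mul1

cycle 1: issue SUB r2<-Add1 // r0:7,r1:4,r2:Add1,r3:9
cycle 2: issue ADD r0<-Add2 // r0:Add2,r1:4,r2:Add1,r3:9
cycle 3: CDB Add1=-2; issue MUL r0<-Mul1 // r0:Mul1,r1:4,r2:-2,r3:9
cycle 4: CDB Add2=14; issue MUL r3<-Mul2 // r0:Mul1,r1:4,r2:-2,r3:Mul2
cycle 5: stall // r0:Mul1,r1:4,r2:-2,r3:Mul2
cycle 6: stall // r0:Mul1,r1:4,r2:-2,r3:Mul2
cycle 7: stall // r0:Mul1,r1:4,r2:-2,r3:Mul2
cycle 8: CDB Mul1=-28; issue MUL r3<-Mul1 // r0:-28,r1:4,r2:-2,r3:Mul1
cycle 9: CDB Mul2=-8 // r0:-28,r1:4,r2:-2,r3:Mul1
cycle 10: - // r0:-28,r1:4,r2:-2,r3:Mul1
cycle 11: - // r0:-28,r1:4,r2:-2,r3:Mul1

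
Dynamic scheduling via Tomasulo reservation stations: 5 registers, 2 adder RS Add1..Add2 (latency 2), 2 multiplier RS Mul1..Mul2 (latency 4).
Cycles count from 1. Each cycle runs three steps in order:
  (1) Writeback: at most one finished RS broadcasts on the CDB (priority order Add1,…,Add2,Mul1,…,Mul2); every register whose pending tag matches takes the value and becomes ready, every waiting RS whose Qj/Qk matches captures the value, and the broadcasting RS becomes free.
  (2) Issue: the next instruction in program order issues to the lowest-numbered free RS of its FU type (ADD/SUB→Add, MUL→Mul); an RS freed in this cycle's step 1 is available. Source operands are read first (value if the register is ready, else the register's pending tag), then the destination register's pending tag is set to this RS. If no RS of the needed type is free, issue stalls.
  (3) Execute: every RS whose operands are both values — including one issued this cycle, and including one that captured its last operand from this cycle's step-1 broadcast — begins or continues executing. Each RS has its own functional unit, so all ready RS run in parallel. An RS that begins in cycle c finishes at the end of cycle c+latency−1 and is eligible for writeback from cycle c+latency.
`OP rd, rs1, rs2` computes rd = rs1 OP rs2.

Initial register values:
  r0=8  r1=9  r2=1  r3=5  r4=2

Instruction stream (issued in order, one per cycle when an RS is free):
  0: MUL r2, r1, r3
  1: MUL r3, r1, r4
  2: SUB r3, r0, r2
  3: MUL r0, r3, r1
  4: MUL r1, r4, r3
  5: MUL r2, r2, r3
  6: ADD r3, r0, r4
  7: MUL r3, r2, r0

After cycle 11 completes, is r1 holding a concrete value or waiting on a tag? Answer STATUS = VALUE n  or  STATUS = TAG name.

STATUS = TAG Mul2

  c1: issue MUL r2<-Mul1  regs: r0:8,r1:9,r2:Mul1,r3:5,r4:2
  c2: issue MUL r3<-Mul2  regs: r0:8,r1:9,r2:Mul1,r3:Mul2,r4:2
  c3: issue SUB r3<-Add1  regs: r0:8,r1:9,r2:Mul1,r3:Add1,r4:2
  c4: stall  regs: r0:8,r1:9,r2:Mul1,r3:Add1,r4:2
  c5: CDB Mul1=45; issue MUL r0<-Mul1  regs: r0:Mul1,r1:9,r2:45,r3:Add1,r4:2
  c6: CDB Mul2=18; issue MUL r1<-Mul2  regs: r0:Mul1,r1:Mul2,r2:45,r3:Add1,r4:2
  c7: CDB Add1=-37; stall  regs: r0:Mul1,r1:Mul2,r2:45,r3:-37,r4:2
  c8: stall  regs: r0:Mul1,r1:Mul2,r2:45,r3:-37,r4:2
  c9: stall  regs: r0:Mul1,r1:Mul2,r2:45,r3:-37,r4:2
  c10: stall  regs: r0:Mul1,r1:Mul2,r2:45,r3:-37,r4:2
  c11: CDB Mul1=-333; issue MUL r2<-Mul1  regs: r0:-333,r1:Mul2,r2:Mul1,r3:-37,r4:2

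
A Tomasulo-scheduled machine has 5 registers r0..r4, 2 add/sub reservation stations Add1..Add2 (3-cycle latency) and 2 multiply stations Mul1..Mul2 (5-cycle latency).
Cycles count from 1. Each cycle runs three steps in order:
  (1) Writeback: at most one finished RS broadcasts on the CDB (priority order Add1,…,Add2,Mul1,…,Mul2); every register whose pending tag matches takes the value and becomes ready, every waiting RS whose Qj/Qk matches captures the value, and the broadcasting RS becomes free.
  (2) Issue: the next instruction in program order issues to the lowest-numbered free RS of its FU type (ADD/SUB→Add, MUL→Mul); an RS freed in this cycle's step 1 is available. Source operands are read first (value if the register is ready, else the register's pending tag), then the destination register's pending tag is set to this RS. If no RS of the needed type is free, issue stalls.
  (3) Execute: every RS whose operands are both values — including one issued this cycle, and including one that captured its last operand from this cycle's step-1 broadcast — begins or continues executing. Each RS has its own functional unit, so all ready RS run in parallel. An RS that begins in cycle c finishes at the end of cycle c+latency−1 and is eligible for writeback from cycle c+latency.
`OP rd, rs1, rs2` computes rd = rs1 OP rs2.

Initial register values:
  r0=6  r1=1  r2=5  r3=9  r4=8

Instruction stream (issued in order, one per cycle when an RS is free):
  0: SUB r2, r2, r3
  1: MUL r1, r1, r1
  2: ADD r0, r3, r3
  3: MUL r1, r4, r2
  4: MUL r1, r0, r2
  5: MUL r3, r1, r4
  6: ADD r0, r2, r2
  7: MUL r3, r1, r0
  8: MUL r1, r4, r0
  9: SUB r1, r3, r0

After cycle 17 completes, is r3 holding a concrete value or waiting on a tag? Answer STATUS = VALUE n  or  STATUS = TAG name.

STATUS = TAG Mul1

c1: issue SUB r2<-Add1 | r0:6,r1:1,r2:Add1,r3:9,r4:8
c2: issue MUL r1<-Mul1 | r0:6,r1:Mul1,r2:Add1,r3:9,r4:8
c3: issue ADD r0<-Add2 | r0:Add2,r1:Mul1,r2:Add1,r3:9,r4:8
c4: CDB Add1=-4; issue MUL r1<-Mul2 | r0:Add2,r1:Mul2,r2:-4,r3:9,r4:8
c5: stall | r0:Add2,r1:Mul2,r2:-4,r3:9,r4:8
c6: CDB Add2=18; stall | r0:18,r1:Mul2,r2:-4,r3:9,r4:8
c7: CDB Mul1=1; issue MUL r1<-Mul1 | r0:18,r1:Mul1,r2:-4,r3:9,r4:8
c8: stall | r0:18,r1:Mul1,r2:-4,r3:9,r4:8
c9: CDB Mul2=-32; issue MUL r3<-Mul2 | r0:18,r1:Mul1,r2:-4,r3:Mul2,r4:8
c10: issue ADD r0<-Add1 | r0:Add1,r1:Mul1,r2:-4,r3:Mul2,r4:8
c11: stall | r0:Add1,r1:Mul1,r2:-4,r3:Mul2,r4:8
c12: CDB Mul1=-72; issue MUL r3<-Mul1 | r0:Add1,r1:-72,r2:-4,r3:Mul1,r4:8
c13: CDB Add1=-8; stall | r0:-8,r1:-72,r2:-4,r3:Mul1,r4:8
c14: stall | r0:-8,r1:-72,r2:-4,r3:Mul1,r4:8
c15: stall | r0:-8,r1:-72,r2:-4,r3:Mul1,r4:8
c16: stall | r0:-8,r1:-72,r2:-4,r3:Mul1,r4:8
c17: CDB Mul2=-576; issue MUL r1<-Mul2 | r0:-8,r1:Mul2,r2:-4,r3:Mul1,r4:8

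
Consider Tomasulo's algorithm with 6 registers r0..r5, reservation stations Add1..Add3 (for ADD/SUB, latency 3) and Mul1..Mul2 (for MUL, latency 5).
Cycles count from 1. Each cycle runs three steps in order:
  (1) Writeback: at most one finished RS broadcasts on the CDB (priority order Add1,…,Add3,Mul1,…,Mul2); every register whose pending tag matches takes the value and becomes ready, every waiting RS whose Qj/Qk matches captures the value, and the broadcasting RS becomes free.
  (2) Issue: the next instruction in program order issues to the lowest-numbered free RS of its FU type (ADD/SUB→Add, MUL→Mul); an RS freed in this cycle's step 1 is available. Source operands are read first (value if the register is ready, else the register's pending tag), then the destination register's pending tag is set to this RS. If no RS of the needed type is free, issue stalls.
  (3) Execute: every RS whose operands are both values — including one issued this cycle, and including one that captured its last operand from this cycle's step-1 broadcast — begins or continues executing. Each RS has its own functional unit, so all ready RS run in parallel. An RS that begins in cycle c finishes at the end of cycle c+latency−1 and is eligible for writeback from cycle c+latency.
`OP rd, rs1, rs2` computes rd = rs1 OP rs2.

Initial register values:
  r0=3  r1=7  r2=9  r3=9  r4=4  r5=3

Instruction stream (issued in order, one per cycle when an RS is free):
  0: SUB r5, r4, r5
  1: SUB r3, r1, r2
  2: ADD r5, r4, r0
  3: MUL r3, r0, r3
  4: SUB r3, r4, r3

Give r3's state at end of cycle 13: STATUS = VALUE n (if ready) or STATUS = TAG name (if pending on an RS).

STATUS = VALUE 10

cycle 1: issue SUB r5<-Add1 // r0:3,r1:7,r2:9,r3:9,r4:4,r5:Add1
cycle 2: issue SUB r3<-Add2 // r0:3,r1:7,r2:9,r3:Add2,r4:4,r5:Add1
cycle 3: issue ADD r5<-Add3 // r0:3,r1:7,r2:9,r3:Add2,r4:4,r5:Add3
cycle 4: CDB Add1=1; issue MUL r3<-Mul1 // r0:3,r1:7,r2:9,r3:Mul1,r4:4,r5:Add3
cycle 5: CDB Add2=-2; issue SUB r3<-Add1 // r0:3,r1:7,r2:9,r3:Add1,r4:4,r5:Add3
cycle 6: CDB Add3=7 // r0:3,r1:7,r2:9,r3:Add1,r4:4,r5:7
cycle 7: - // r0:3,r1:7,r2:9,r3:Add1,r4:4,r5:7
cycle 8: - // r0:3,r1:7,r2:9,r3:Add1,r4:4,r5:7
cycle 9: - // r0:3,r1:7,r2:9,r3:Add1,r4:4,r5:7
cycle 10: CDB Mul1=-6 // r0:3,r1:7,r2:9,r3:Add1,r4:4,r5:7
cycle 11: - // r0:3,r1:7,r2:9,r3:Add1,r4:4,r5:7
cycle 12: - // r0:3,r1:7,r2:9,r3:Add1,r4:4,r5:7
cycle 13: CDB Add1=10 // r0:3,r1:7,r2:9,r3:10,r4:4,r5:7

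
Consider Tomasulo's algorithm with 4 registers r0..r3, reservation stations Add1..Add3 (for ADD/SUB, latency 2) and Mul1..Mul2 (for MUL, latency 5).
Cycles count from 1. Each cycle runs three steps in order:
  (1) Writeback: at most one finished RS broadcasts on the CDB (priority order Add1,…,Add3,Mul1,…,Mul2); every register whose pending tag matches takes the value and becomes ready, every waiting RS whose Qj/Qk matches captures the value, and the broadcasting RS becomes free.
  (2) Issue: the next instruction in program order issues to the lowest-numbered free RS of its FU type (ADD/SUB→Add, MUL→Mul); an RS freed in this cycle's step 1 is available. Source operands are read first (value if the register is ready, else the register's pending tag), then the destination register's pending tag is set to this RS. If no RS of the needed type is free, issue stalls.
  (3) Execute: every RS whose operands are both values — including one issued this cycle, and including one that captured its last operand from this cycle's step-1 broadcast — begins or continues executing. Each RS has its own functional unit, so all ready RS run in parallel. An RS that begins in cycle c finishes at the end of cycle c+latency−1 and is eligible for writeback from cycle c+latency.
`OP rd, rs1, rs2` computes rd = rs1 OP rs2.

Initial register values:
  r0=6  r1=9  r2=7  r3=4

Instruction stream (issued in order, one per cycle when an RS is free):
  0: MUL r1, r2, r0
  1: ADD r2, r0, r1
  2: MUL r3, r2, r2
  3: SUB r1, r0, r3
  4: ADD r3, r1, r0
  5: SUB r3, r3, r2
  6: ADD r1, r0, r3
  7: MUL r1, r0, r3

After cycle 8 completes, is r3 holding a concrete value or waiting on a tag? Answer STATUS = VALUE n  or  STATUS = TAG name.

c1: issue MUL r1<-Mul1 | r0:6,r1:Mul1,r2:7,r3:4
c2: issue ADD r2<-Add1 | r0:6,r1:Mul1,r2:Add1,r3:4
c3: issue MUL r3<-Mul2 | r0:6,r1:Mul1,r2:Add1,r3:Mul2
c4: issue SUB r1<-Add2 | r0:6,r1:Add2,r2:Add1,r3:Mul2
c5: issue ADD r3<-Add3 | r0:6,r1:Add2,r2:Add1,r3:Add3
c6: CDB Mul1=42; stall | r0:6,r1:Add2,r2:Add1,r3:Add3
c7: stall | r0:6,r1:Add2,r2:Add1,r3:Add3
c8: CDB Add1=48; issue SUB r3<-Add1 | r0:6,r1:Add2,r2:48,r3:Add1

STATUS = TAG Add1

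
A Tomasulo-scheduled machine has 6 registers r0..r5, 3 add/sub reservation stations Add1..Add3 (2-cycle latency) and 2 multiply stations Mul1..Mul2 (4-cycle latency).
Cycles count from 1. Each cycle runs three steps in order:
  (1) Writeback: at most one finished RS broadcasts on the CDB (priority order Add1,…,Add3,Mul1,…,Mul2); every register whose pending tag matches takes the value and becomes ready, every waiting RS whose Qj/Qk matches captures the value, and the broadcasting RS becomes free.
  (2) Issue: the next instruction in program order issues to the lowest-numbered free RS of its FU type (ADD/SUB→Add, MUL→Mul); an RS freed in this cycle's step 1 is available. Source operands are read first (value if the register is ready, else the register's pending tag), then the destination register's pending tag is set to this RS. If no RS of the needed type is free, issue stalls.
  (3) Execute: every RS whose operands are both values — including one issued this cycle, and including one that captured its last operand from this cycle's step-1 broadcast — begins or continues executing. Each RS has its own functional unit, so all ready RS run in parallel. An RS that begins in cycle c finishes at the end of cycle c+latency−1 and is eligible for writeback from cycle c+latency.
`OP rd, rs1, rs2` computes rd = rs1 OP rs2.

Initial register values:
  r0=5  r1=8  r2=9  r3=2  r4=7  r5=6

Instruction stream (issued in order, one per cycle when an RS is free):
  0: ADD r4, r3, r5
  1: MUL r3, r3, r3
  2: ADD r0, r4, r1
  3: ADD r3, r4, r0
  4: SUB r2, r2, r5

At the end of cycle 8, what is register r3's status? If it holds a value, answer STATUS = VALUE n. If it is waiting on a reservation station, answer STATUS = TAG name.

  c1: issue ADD r4<-Add1  regs: r0:5,r1:8,r2:9,r3:2,r4:Add1,r5:6
  c2: issue MUL r3<-Mul1  regs: r0:5,r1:8,r2:9,r3:Mul1,r4:Add1,r5:6
  c3: CDB Add1=8; issue ADD r0<-Add1  regs: r0:Add1,r1:8,r2:9,r3:Mul1,r4:8,r5:6
  c4: issue ADD r3<-Add2  regs: r0:Add1,r1:8,r2:9,r3:Add2,r4:8,r5:6
  c5: CDB Add1=16; issue SUB r2<-Add1  regs: r0:16,r1:8,r2:Add1,r3:Add2,r4:8,r5:6
  c6: CDB Mul1=4  regs: r0:16,r1:8,r2:Add1,r3:Add2,r4:8,r5:6
  c7: CDB Add1=3  regs: r0:16,r1:8,r2:3,r3:Add2,r4:8,r5:6
  c8: CDB Add2=24  regs: r0:16,r1:8,r2:3,r3:24,r4:8,r5:6

STATUS = VALUE 24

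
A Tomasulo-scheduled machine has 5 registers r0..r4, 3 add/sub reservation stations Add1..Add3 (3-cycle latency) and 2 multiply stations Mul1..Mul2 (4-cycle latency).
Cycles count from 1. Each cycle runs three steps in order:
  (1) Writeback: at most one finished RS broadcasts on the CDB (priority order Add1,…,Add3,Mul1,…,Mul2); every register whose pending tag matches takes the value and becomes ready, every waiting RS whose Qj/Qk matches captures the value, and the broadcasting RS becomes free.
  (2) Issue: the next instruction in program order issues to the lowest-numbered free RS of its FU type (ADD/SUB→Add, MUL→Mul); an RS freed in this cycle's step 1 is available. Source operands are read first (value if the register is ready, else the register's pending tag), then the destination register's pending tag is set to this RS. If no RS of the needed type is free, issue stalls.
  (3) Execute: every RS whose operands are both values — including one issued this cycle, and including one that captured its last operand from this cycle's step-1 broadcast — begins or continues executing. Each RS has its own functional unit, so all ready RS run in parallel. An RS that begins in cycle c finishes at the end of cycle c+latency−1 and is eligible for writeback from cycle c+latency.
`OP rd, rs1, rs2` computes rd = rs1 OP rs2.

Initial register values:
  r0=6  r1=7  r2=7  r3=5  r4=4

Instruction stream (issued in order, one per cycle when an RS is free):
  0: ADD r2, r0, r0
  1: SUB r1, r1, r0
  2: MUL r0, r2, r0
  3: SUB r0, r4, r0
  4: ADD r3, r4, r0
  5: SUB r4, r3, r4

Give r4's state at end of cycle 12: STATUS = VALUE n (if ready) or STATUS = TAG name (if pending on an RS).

STATUS = TAG Add3

cycle 1: issue ADD r2<-Add1 // r0:6,r1:7,r2:Add1,r3:5,r4:4
cycle 2: issue SUB r1<-Add2 // r0:6,r1:Add2,r2:Add1,r3:5,r4:4
cycle 3: issue MUL r0<-Mul1 // r0:Mul1,r1:Add2,r2:Add1,r3:5,r4:4
cycle 4: CDB Add1=12; issue SUB r0<-Add1 // r0:Add1,r1:Add2,r2:12,r3:5,r4:4
cycle 5: CDB Add2=1; issue ADD r3<-Add2 // r0:Add1,r1:1,r2:12,r3:Add2,r4:4
cycle 6: issue SUB r4<-Add3 // r0:Add1,r1:1,r2:12,r3:Add2,r4:Add3
cycle 7: - // r0:Add1,r1:1,r2:12,r3:Add2,r4:Add3
cycle 8: CDB Mul1=72 // r0:Add1,r1:1,r2:12,r3:Add2,r4:Add3
cycle 9: - // r0:Add1,r1:1,r2:12,r3:Add2,r4:Add3
cycle 10: - // r0:Add1,r1:1,r2:12,r3:Add2,r4:Add3
cycle 11: CDB Add1=-68 // r0:-68,r1:1,r2:12,r3:Add2,r4:Add3
cycle 12: - // r0:-68,r1:1,r2:12,r3:Add2,r4:Add3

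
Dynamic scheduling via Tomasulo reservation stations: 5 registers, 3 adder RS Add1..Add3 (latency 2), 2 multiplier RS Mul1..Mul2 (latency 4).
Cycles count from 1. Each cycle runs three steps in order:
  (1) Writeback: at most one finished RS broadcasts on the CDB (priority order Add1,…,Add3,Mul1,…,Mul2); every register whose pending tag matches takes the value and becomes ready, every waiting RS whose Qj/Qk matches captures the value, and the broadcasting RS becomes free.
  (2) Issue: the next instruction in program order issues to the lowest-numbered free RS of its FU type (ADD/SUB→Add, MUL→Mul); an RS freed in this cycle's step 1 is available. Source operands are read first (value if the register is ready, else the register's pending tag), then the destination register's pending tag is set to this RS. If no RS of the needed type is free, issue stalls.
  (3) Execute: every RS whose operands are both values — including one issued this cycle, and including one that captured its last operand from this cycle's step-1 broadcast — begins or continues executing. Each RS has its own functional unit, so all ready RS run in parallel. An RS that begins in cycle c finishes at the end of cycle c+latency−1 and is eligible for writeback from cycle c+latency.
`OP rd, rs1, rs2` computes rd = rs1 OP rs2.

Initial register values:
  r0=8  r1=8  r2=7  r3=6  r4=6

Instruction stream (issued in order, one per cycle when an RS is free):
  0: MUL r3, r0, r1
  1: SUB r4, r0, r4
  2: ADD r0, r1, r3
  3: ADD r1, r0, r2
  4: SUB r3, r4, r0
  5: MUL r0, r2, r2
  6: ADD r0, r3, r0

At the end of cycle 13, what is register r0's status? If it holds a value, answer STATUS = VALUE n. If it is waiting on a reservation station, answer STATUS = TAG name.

STATUS = VALUE -21

cycle 1: issue MUL r3<-Mul1 // r0:8,r1:8,r2:7,r3:Mul1,r4:6
cycle 2: issue SUB r4<-Add1 // r0:8,r1:8,r2:7,r3:Mul1,r4:Add1
cycle 3: issue ADD r0<-Add2 // r0:Add2,r1:8,r2:7,r3:Mul1,r4:Add1
cycle 4: CDB Add1=2; issue ADD r1<-Add1 // r0:Add2,r1:Add1,r2:7,r3:Mul1,r4:2
cycle 5: CDB Mul1=64; issue SUB r3<-Add3 // r0:Add2,r1:Add1,r2:7,r3:Add3,r4:2
cycle 6: issue MUL r0<-Mul1 // r0:Mul1,r1:Add1,r2:7,r3:Add3,r4:2
cycle 7: CDB Add2=72; issue ADD r0<-Add2 // r0:Add2,r1:Add1,r2:7,r3:Add3,r4:2
cycle 8: - // r0:Add2,r1:Add1,r2:7,r3:Add3,r4:2
cycle 9: CDB Add1=79 // r0:Add2,r1:79,r2:7,r3:Add3,r4:2
cycle 10: CDB Add3=-70 // r0:Add2,r1:79,r2:7,r3:-70,r4:2
cycle 11: CDB Mul1=49 // r0:Add2,r1:79,r2:7,r3:-70,r4:2
cycle 12: - // r0:Add2,r1:79,r2:7,r3:-70,r4:2
cycle 13: CDB Add2=-21 // r0:-21,r1:79,r2:7,r3:-70,r4:2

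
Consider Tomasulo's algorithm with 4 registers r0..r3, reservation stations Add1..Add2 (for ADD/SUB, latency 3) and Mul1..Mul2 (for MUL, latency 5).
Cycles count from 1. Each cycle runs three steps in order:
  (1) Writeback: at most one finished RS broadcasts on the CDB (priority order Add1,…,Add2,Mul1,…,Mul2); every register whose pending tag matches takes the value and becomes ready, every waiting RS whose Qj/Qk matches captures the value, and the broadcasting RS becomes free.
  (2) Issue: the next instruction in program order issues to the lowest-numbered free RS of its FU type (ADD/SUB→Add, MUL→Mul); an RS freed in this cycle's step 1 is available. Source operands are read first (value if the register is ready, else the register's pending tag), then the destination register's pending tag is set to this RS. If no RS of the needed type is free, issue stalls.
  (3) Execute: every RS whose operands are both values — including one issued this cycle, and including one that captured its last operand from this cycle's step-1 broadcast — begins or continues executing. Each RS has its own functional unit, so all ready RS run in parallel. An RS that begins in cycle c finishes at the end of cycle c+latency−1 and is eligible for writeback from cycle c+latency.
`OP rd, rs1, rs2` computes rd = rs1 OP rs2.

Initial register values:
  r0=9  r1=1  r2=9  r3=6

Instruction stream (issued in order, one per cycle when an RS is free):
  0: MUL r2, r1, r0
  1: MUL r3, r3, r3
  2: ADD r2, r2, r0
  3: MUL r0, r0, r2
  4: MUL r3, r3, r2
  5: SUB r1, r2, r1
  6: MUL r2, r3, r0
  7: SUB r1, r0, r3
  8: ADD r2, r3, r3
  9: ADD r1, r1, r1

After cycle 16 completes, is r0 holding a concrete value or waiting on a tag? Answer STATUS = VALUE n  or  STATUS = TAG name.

STATUS = VALUE 162

c1: issue MUL r2<-Mul1 | r0:9,r1:1,r2:Mul1,r3:6
c2: issue MUL r3<-Mul2 | r0:9,r1:1,r2:Mul1,r3:Mul2
c3: issue ADD r2<-Add1 | r0:9,r1:1,r2:Add1,r3:Mul2
c4: stall | r0:9,r1:1,r2:Add1,r3:Mul2
c5: stall | r0:9,r1:1,r2:Add1,r3:Mul2
c6: CDB Mul1=9; issue MUL r0<-Mul1 | r0:Mul1,r1:1,r2:Add1,r3:Mul2
c7: CDB Mul2=36; issue MUL r3<-Mul2 | r0:Mul1,r1:1,r2:Add1,r3:Mul2
c8: issue SUB r1<-Add2 | r0:Mul1,r1:Add2,r2:Add1,r3:Mul2
c9: CDB Add1=18; stall | r0:Mul1,r1:Add2,r2:18,r3:Mul2
c10: stall | r0:Mul1,r1:Add2,r2:18,r3:Mul2
c11: stall | r0:Mul1,r1:Add2,r2:18,r3:Mul2
c12: CDB Add2=17; stall | r0:Mul1,r1:17,r2:18,r3:Mul2
c13: stall | r0:Mul1,r1:17,r2:18,r3:Mul2
c14: CDB Mul1=162; issue MUL r2<-Mul1 | r0:162,r1:17,r2:Mul1,r3:Mul2
c15: CDB Mul2=648; issue SUB r1<-Add1 | r0:162,r1:Add1,r2:Mul1,r3:648
c16: issue ADD r2<-Add2 | r0:162,r1:Add1,r2:Add2,r3:648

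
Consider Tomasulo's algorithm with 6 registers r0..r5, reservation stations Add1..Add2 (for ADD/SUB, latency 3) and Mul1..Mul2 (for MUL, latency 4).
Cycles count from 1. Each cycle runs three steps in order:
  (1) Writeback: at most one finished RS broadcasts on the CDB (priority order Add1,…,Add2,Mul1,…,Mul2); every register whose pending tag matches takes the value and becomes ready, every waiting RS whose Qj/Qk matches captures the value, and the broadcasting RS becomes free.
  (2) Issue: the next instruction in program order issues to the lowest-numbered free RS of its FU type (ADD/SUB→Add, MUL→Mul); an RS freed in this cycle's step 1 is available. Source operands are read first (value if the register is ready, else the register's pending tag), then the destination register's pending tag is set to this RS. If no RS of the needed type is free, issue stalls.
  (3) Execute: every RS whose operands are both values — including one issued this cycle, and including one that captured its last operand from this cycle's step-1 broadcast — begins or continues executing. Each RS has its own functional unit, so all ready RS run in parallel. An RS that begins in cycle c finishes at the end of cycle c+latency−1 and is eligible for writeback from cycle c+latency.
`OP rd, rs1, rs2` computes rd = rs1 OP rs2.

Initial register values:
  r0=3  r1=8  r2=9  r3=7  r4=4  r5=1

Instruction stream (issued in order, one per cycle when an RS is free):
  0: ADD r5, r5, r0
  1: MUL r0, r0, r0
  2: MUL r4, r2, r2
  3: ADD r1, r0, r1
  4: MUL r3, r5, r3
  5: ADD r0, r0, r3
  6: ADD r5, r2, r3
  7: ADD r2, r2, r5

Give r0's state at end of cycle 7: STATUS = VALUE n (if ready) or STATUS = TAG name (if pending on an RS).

c1: issue ADD r5<-Add1 | r0:3,r1:8,r2:9,r3:7,r4:4,r5:Add1
c2: issue MUL r0<-Mul1 | r0:Mul1,r1:8,r2:9,r3:7,r4:4,r5:Add1
c3: issue MUL r4<-Mul2 | r0:Mul1,r1:8,r2:9,r3:7,r4:Mul2,r5:Add1
c4: CDB Add1=4; issue ADD r1<-Add1 | r0:Mul1,r1:Add1,r2:9,r3:7,r4:Mul2,r5:4
c5: stall | r0:Mul1,r1:Add1,r2:9,r3:7,r4:Mul2,r5:4
c6: CDB Mul1=9; issue MUL r3<-Mul1 | r0:9,r1:Add1,r2:9,r3:Mul1,r4:Mul2,r5:4
c7: CDB Mul2=81; issue ADD r0<-Add2 | r0:Add2,r1:Add1,r2:9,r3:Mul1,r4:81,r5:4

STATUS = TAG Add2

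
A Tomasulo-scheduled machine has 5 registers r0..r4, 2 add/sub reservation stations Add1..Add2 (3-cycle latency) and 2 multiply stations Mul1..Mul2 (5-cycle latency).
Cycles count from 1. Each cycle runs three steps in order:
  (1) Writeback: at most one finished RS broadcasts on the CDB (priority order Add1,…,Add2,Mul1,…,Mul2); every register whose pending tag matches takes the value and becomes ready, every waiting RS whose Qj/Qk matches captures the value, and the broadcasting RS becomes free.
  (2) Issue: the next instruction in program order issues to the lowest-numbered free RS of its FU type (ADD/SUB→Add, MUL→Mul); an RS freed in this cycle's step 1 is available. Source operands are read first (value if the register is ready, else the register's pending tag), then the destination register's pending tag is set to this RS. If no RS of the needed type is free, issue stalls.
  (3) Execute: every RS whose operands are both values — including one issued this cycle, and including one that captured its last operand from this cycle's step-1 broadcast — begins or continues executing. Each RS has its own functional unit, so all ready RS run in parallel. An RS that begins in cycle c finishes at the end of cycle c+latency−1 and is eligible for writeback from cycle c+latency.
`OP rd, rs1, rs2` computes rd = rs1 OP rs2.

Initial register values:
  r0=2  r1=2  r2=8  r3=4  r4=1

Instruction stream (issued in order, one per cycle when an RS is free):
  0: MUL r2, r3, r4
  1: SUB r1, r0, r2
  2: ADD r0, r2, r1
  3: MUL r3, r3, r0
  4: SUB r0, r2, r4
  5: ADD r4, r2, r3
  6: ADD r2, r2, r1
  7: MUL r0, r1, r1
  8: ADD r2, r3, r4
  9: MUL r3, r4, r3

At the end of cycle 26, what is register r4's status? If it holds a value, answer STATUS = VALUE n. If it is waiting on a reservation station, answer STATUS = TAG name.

cycle 1: issue MUL r2<-Mul1 // r0:2,r1:2,r2:Mul1,r3:4,r4:1
cycle 2: issue SUB r1<-Add1 // r0:2,r1:Add1,r2:Mul1,r3:4,r4:1
cycle 3: issue ADD r0<-Add2 // r0:Add2,r1:Add1,r2:Mul1,r3:4,r4:1
cycle 4: issue MUL r3<-Mul2 // r0:Add2,r1:Add1,r2:Mul1,r3:Mul2,r4:1
cycle 5: stall // r0:Add2,r1:Add1,r2:Mul1,r3:Mul2,r4:1
cycle 6: CDB Mul1=4; stall // r0:Add2,r1:Add1,r2:4,r3:Mul2,r4:1
cycle 7: stall // r0:Add2,r1:Add1,r2:4,r3:Mul2,r4:1
cycle 8: stall // r0:Add2,r1:Add1,r2:4,r3:Mul2,r4:1
cycle 9: CDB Add1=-2; issue SUB r0<-Add1 // r0:Add1,r1:-2,r2:4,r3:Mul2,r4:1
cycle 10: stall // r0:Add1,r1:-2,r2:4,r3:Mul2,r4:1
cycle 11: stall // r0:Add1,r1:-2,r2:4,r3:Mul2,r4:1
cycle 12: CDB Add1=3; issue ADD r4<-Add1 // r0:3,r1:-2,r2:4,r3:Mul2,r4:Add1
cycle 13: CDB Add2=2; issue ADD r2<-Add2 // r0:3,r1:-2,r2:Add2,r3:Mul2,r4:Add1
cycle 14: issue MUL r0<-Mul1 // r0:Mul1,r1:-2,r2:Add2,r3:Mul2,r4:Add1
cycle 15: stall // r0:Mul1,r1:-2,r2:Add2,r3:Mul2,r4:Add1
cycle 16: CDB Add2=2; issue ADD r2<-Add2 // r0:Mul1,r1:-2,r2:Add2,r3:Mul2,r4:Add1
cycle 17: stall // r0:Mul1,r1:-2,r2:Add2,r3:Mul2,r4:Add1
cycle 18: CDB Mul2=8; issue MUL r3<-Mul2 // r0:Mul1,r1:-2,r2:Add2,r3:Mul2,r4:Add1
cycle 19: CDB Mul1=4 // r0:4,r1:-2,r2:Add2,r3:Mul2,r4:Add1
cycle 20: - // r0:4,r1:-2,r2:Add2,r3:Mul2,r4:Add1
cycle 21: CDB Add1=12 // r0:4,r1:-2,r2:Add2,r3:Mul2,r4:12
cycle 22: - // r0:4,r1:-2,r2:Add2,r3:Mul2,r4:12
cycle 23: - // r0:4,r1:-2,r2:Add2,r3:Mul2,r4:12
cycle 24: CDB Add2=20 // r0:4,r1:-2,r2:20,r3:Mul2,r4:12
cycle 25: - // r0:4,r1:-2,r2:20,r3:Mul2,r4:12
cycle 26: CDB Mul2=96 // r0:4,r1:-2,r2:20,r3:96,r4:12

STATUS = VALUE 12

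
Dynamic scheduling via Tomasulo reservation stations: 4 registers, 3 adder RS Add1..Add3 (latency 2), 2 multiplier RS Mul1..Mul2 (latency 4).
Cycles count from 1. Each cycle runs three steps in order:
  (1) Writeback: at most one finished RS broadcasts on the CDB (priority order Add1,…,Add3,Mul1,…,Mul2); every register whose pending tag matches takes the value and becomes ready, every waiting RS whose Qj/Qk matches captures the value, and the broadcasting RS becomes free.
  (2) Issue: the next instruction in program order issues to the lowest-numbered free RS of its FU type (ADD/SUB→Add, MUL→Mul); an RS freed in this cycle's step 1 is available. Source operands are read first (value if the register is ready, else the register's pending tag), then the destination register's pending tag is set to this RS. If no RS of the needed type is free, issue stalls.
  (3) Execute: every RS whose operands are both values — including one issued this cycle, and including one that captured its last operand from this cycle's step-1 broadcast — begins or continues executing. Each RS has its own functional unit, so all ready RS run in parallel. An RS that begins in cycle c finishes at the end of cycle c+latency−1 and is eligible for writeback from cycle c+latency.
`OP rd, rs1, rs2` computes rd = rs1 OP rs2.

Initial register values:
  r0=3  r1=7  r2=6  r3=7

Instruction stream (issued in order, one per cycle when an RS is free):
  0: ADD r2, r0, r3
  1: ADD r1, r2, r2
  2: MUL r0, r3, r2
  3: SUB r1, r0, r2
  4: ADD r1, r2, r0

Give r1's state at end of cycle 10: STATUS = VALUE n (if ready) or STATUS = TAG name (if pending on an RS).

  c1: issue ADD r2<-Add1  regs: r0:3,r1:7,r2:Add1,r3:7
  c2: issue ADD r1<-Add2  regs: r0:3,r1:Add2,r2:Add1,r3:7
  c3: CDB Add1=10; issue MUL r0<-Mul1  regs: r0:Mul1,r1:Add2,r2:10,r3:7
  c4: issue SUB r1<-Add1  regs: r0:Mul1,r1:Add1,r2:10,r3:7
  c5: CDB Add2=20; issue ADD r1<-Add2  regs: r0:Mul1,r1:Add2,r2:10,r3:7
  c6: -  regs: r0:Mul1,r1:Add2,r2:10,r3:7
  c7: CDB Mul1=70  regs: r0:70,r1:Add2,r2:10,r3:7
  c8: -  regs: r0:70,r1:Add2,r2:10,r3:7
  c9: CDB Add1=60  regs: r0:70,r1:Add2,r2:10,r3:7
  c10: CDB Add2=80  regs: r0:70,r1:80,r2:10,r3:7

STATUS = VALUE 80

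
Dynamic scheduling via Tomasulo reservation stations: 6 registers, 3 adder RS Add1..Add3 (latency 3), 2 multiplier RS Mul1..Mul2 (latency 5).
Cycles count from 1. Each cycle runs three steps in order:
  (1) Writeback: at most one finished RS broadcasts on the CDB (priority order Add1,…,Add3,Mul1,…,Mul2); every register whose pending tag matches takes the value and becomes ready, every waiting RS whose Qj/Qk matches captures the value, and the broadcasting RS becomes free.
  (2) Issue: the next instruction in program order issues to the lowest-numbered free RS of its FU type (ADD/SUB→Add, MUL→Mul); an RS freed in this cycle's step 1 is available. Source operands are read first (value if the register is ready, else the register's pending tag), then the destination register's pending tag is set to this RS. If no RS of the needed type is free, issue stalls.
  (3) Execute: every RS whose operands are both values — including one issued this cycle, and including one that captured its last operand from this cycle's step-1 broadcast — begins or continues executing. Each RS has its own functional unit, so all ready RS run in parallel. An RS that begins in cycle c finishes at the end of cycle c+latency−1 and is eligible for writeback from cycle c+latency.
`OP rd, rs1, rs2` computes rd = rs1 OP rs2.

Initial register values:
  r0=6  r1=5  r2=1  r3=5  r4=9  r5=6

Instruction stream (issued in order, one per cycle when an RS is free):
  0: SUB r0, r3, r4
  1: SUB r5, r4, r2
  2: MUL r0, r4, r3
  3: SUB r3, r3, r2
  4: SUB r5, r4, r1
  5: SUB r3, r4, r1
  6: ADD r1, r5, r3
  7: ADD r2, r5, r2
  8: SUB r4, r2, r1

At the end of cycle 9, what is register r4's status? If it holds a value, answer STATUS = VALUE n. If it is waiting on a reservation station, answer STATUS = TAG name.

cycle 1: issue SUB r0<-Add1 // r0:Add1,r1:5,r2:1,r3:5,r4:9,r5:6
cycle 2: issue SUB r5<-Add2 // r0:Add1,r1:5,r2:1,r3:5,r4:9,r5:Add2
cycle 3: issue MUL r0<-Mul1 // r0:Mul1,r1:5,r2:1,r3:5,r4:9,r5:Add2
cycle 4: CDB Add1=-4; issue SUB r3<-Add1 // r0:Mul1,r1:5,r2:1,r3:Add1,r4:9,r5:Add2
cycle 5: CDB Add2=8; issue SUB r5<-Add2 // r0:Mul1,r1:5,r2:1,r3:Add1,r4:9,r5:Add2
cycle 6: issue SUB r3<-Add3 // r0:Mul1,r1:5,r2:1,r3:Add3,r4:9,r5:Add2
cycle 7: CDB Add1=4; issue ADD r1<-Add1 // r0:Mul1,r1:Add1,r2:1,r3:Add3,r4:9,r5:Add2
cycle 8: CDB Add2=4; issue ADD r2<-Add2 // r0:Mul1,r1:Add1,r2:Add2,r3:Add3,r4:9,r5:4
cycle 9: CDB Add3=4; issue SUB r4<-Add3 // r0:Mul1,r1:Add1,r2:Add2,r3:4,r4:Add3,r5:4

STATUS = TAG Add3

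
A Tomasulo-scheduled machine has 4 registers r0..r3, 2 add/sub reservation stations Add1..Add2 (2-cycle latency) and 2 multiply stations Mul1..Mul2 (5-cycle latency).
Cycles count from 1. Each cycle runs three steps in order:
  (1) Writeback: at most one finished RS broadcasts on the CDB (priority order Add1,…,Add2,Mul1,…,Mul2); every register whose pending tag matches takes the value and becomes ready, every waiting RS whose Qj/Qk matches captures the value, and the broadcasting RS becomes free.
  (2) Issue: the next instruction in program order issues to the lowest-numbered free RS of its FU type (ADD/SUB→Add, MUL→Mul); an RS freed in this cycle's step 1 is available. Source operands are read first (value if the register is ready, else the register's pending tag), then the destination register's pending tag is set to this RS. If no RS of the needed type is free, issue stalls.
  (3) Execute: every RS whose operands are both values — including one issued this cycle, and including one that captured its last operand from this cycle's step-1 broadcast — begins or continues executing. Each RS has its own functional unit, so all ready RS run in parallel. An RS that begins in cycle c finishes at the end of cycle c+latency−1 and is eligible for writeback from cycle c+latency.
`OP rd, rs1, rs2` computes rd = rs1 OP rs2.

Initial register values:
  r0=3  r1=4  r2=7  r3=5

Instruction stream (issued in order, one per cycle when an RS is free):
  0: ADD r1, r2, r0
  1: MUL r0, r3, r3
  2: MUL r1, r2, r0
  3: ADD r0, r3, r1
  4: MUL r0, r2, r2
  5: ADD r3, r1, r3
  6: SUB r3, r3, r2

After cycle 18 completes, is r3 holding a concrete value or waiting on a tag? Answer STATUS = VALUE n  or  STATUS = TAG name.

STATUS = VALUE 173

c1: issue ADD r1<-Add1 | r0:3,r1:Add1,r2:7,r3:5
c2: issue MUL r0<-Mul1 | r0:Mul1,r1:Add1,r2:7,r3:5
c3: CDB Add1=10; issue MUL r1<-Mul2 | r0:Mul1,r1:Mul2,r2:7,r3:5
c4: issue ADD r0<-Add1 | r0:Add1,r1:Mul2,r2:7,r3:5
c5: stall | r0:Add1,r1:Mul2,r2:7,r3:5
c6: stall | r0:Add1,r1:Mul2,r2:7,r3:5
c7: CDB Mul1=25; issue MUL r0<-Mul1 | r0:Mul1,r1:Mul2,r2:7,r3:5
c8: issue ADD r3<-Add2 | r0:Mul1,r1:Mul2,r2:7,r3:Add2
c9: stall | r0:Mul1,r1:Mul2,r2:7,r3:Add2
c10: stall | r0:Mul1,r1:Mul2,r2:7,r3:Add2
c11: stall | r0:Mul1,r1:Mul2,r2:7,r3:Add2
c12: CDB Mul1=49; stall | r0:49,r1:Mul2,r2:7,r3:Add2
c13: CDB Mul2=175; stall | r0:49,r1:175,r2:7,r3:Add2
c14: stall | r0:49,r1:175,r2:7,r3:Add2
c15: CDB Add1=180; issue SUB r3<-Add1 | r0:49,r1:175,r2:7,r3:Add1
c16: CDB Add2=180 | r0:49,r1:175,r2:7,r3:Add1
c17: - | r0:49,r1:175,r2:7,r3:Add1
c18: CDB Add1=173 | r0:49,r1:175,r2:7,r3:173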